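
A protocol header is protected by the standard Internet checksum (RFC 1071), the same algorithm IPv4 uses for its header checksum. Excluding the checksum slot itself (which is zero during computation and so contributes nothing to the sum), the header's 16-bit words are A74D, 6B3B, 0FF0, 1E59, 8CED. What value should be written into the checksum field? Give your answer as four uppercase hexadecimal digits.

One's-complement addition (fold any carry out of bit 15 back into bit 0):
  0xA74D + 0x6B3B = 0x11288 → wrap carry → 0x1289
  0x1289 + 0x0FF0 = 0x02279
  0x2279 + 0x1E59 = 0x040D2
  0x40D2 + 0x8CED = 0x0CDBF
One's-complement sum = 0xCDBF.
Checksum = ~0xCDBF & 0xFFFF = 0x3240.

3240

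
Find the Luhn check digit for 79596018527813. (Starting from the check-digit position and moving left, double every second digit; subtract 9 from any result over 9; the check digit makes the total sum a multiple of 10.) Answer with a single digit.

6

Partial digits right→left: 3 1 8 7 2 5 8 1 0 6 9 5 9 7
Double every second digit counting from the check-digit position (so the 1st, 3rd, 5th, ... of the partial from the right).
  doubled (with −9 where >9): 6 7 4 7 0 9 9 → sum 42
  kept as-is: 1 7 5 1 6 5 7 → sum 32
Total = 42 + 32 = 74.
Check digit = (10 − (74 mod 10)) mod 10 = 6.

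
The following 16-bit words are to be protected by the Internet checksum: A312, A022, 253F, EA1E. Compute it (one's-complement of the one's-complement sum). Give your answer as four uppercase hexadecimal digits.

AD6C

One's-complement addition (fold any carry out of bit 15 back into bit 0):
  0xA312 + 0xA022 = 0x14334 → wrap carry → 0x4335
  0x4335 + 0x253F = 0x06874
  0x6874 + 0xEA1E = 0x15292 → wrap carry → 0x5293
One's-complement sum = 0x5293.
Checksum = ~0x5293 & 0xFFFF = 0xAD6C.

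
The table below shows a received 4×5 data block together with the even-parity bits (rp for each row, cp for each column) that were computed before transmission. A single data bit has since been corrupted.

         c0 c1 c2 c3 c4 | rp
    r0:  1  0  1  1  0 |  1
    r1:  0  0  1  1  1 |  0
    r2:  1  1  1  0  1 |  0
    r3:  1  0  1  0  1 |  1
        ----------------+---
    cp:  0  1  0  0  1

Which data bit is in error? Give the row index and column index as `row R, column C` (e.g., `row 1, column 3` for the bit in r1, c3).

Recompute each row's even parity and compare to rp:
  r0: data parity 1, sent rp 1 → ok
  r1: data parity 1, sent rp 0 → mismatch
  r2: data parity 0, sent rp 0 → ok
  r3: data parity 1, sent rp 1 → ok
Recompute each column's even parity and compare to cp:
  c0: data parity 1, sent cp 0 → mismatch
  c1: data parity 1, sent cp 1 → ok
  c2: data parity 0, sent cp 0 → ok
  c3: data parity 0, sent cp 0 → ok
  c4: data parity 1, sent cp 1 → ok
Exactly one row (r1) and one column (c0) fail → the flipped bit is at their intersection.

row 1, column 0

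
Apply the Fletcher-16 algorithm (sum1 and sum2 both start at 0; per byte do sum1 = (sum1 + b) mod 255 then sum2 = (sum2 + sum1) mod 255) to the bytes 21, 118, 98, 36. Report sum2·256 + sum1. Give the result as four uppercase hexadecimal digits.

A012

Running sums (mod 255):
  after byte 0 (21): sum1=21, sum2=21
  after byte 1 (118): sum1=139, sum2=160
  after byte 2 (98): sum1=237, sum2=142
  after byte 3 (36): sum1=18, sum2=160
Checksum = sum2·256 + sum1 = 160·256 + 18 = 40978 = 0xA012.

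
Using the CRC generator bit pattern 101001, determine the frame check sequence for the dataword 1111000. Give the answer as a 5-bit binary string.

11011

Append 5 zeros: 111100000000. Divide by 101001 (XOR where the leading bit is 1):
  pos 0: 111100 XOR 101001 = 010101
  pos 1: 101010 XOR 101001 = 000011
  pos 5: 110000 XOR 101001 = 011001
  pos 6: 110010 XOR 101001 = 011011
Remainder (last 5 bits) = 11011. This is the CRC / FCS.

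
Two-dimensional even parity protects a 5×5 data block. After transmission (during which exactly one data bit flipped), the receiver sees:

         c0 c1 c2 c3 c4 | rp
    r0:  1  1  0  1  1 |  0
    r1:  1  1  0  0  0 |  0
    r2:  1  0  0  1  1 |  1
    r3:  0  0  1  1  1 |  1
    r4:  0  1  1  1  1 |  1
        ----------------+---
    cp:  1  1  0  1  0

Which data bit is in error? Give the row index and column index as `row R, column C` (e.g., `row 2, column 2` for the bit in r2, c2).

row 4, column 3

Recompute each row's even parity and compare to rp:
  r0: data parity 0, sent rp 0 → ok
  r1: data parity 0, sent rp 0 → ok
  r2: data parity 1, sent rp 1 → ok
  r3: data parity 1, sent rp 1 → ok
  r4: data parity 0, sent rp 1 → mismatch
Recompute each column's even parity and compare to cp:
  c0: data parity 1, sent cp 1 → ok
  c1: data parity 1, sent cp 1 → ok
  c2: data parity 0, sent cp 0 → ok
  c3: data parity 0, sent cp 1 → mismatch
  c4: data parity 0, sent cp 0 → ok
Exactly one row (r4) and one column (c3) fail → the flipped bit is at their intersection.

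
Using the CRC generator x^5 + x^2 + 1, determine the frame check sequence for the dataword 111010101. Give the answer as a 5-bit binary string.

Append 5 zeros: 11101010100000. Divide by 100101 (XOR where the leading bit is 1):
  pos 0: 111010 XOR 100101 = 011111
  pos 1: 111111 XOR 100101 = 011010
  pos 2: 110100 XOR 100101 = 010001
  pos 3: 100011 XOR 100101 = 000110
  pos 6: 110000 XOR 100101 = 010101
  pos 7: 101010 XOR 100101 = 001111
Remainder (last 5 bits) = 11110. This is the CRC / FCS.

11110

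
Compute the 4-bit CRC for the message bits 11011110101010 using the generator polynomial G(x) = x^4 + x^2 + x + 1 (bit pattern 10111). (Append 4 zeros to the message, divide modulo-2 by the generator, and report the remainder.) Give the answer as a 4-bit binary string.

Append 4 zeros: 110111101010100000. Divide by 10111 (XOR where the leading bit is 1):
  pos 0: 11011 XOR 10111 = 01100
  pos 1: 11001 XOR 10111 = 01110
  pos 2: 11101 XOR 10111 = 01010
  pos 3: 10100 XOR 10111 = 00011
  pos 6: 11101 XOR 10111 = 01010
  pos 7: 10100 XOR 10111 = 00011
  pos 10: 11100 XOR 10111 = 01011
  pos 11: 10110 XOR 10111 = 00001
Remainder (last 4 bits) = 0100. This is the CRC / FCS.

0100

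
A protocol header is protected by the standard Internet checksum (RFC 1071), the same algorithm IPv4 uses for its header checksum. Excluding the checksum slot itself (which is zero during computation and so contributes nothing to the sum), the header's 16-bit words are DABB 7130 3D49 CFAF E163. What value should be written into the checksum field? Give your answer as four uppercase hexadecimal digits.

C5B6

One's-complement addition (fold any carry out of bit 15 back into bit 0):
  0xDABB + 0x7130 = 0x14BEB → wrap carry → 0x4BEC
  0x4BEC + 0x3D49 = 0x08935
  0x8935 + 0xCFAF = 0x158E4 → wrap carry → 0x58E5
  0x58E5 + 0xE163 = 0x13A48 → wrap carry → 0x3A49
One's-complement sum = 0x3A49.
Checksum = ~0x3A49 & 0xFFFF = 0xC5B6.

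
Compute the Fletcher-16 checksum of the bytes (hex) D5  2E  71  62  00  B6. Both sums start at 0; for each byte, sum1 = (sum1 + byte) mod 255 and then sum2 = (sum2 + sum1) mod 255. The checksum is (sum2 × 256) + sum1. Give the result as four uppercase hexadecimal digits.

8D8E

Running sums (mod 255):
  after byte 0 (D5): sum1=213, sum2=213
  after byte 1 (2E): sum1=4, sum2=217
  after byte 2 (71): sum1=117, sum2=79
  after byte 3 (62): sum1=215, sum2=39
  after byte 4 (00): sum1=215, sum2=254
  after byte 5 (B6): sum1=142, sum2=141
Checksum = sum2·256 + sum1 = 141·256 + 142 = 36238 = 0x8D8E.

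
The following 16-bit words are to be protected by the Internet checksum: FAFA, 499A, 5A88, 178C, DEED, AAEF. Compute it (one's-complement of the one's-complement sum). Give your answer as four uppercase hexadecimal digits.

One's-complement addition (fold any carry out of bit 15 back into bit 0):
  0xFAFA + 0x499A = 0x14494 → wrap carry → 0x4495
  0x4495 + 0x5A88 = 0x09F1D
  0x9F1D + 0x178C = 0x0B6A9
  0xB6A9 + 0xDEED = 0x19596 → wrap carry → 0x9597
  0x9597 + 0xAAEF = 0x14086 → wrap carry → 0x4087
One's-complement sum = 0x4087.
Checksum = ~0x4087 & 0xFFFF = 0xBF78.

BF78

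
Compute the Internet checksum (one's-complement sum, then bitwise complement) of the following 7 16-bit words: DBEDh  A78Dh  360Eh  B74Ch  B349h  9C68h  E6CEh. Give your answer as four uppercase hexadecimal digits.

58A8

One's-complement addition (fold any carry out of bit 15 back into bit 0):
  0xDBED + 0xA78D = 0x1837A → wrap carry → 0x837B
  0x837B + 0x360E = 0x0B989
  0xB989 + 0xB74C = 0x170D5 → wrap carry → 0x70D6
  0x70D6 + 0xB349 = 0x1241F → wrap carry → 0x2420
  0x2420 + 0x9C68 = 0x0C088
  0xC088 + 0xE6CE = 0x1A756 → wrap carry → 0xA757
One's-complement sum = 0xA757.
Checksum = ~0xA757 & 0xFFFF = 0x58A8.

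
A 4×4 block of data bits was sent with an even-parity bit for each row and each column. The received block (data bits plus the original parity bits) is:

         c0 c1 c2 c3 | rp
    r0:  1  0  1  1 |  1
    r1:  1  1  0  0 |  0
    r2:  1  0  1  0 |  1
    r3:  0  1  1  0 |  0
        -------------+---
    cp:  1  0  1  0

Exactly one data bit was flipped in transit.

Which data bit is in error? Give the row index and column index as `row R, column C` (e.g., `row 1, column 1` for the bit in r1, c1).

row 2, column 3

Recompute each row's even parity and compare to rp:
  r0: data parity 1, sent rp 1 → ok
  r1: data parity 0, sent rp 0 → ok
  r2: data parity 0, sent rp 1 → mismatch
  r3: data parity 0, sent rp 0 → ok
Recompute each column's even parity and compare to cp:
  c0: data parity 1, sent cp 1 → ok
  c1: data parity 0, sent cp 0 → ok
  c2: data parity 1, sent cp 1 → ok
  c3: data parity 1, sent cp 0 → mismatch
Exactly one row (r2) and one column (c3) fail → the flipped bit is at their intersection.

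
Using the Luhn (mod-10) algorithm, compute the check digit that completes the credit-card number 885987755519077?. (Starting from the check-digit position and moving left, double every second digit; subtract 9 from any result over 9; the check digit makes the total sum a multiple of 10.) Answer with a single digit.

Partial digits right→left: 7 7 0 9 1 5 5 5 7 7 8 9 5 8 8
Double every second digit counting from the check-digit position (so the 1st, 3rd, 5th, ... of the partial from the right).
  doubled (with −9 where >9): 5 0 2 1 5 7 1 7 → sum 28
  kept as-is: 7 9 5 5 7 9 8 → sum 50
Total = 28 + 50 = 78.
Check digit = (10 − (78 mod 10)) mod 10 = 2.

2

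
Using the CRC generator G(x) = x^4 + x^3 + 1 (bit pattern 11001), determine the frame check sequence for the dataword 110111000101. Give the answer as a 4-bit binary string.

Append 4 zeros: 1101110001010000. Divide by 11001 (XOR where the leading bit is 1):
  pos 0: 11011 XOR 11001 = 00010
  pos 3: 10100 XOR 11001 = 01101
  pos 4: 11010 XOR 11001 = 00011
  pos 7: 11101 XOR 11001 = 00100
  pos 9: 10000 XOR 11001 = 01001
  pos 10: 10010 XOR 11001 = 01011
  pos 11: 10110 XOR 11001 = 01111
Remainder (last 4 bits) = 1111. This is the CRC / FCS.

1111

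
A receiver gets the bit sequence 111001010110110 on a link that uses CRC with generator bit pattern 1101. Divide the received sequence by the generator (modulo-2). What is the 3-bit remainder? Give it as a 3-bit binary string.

011

Modulo-2 division of 111001010110110 by 1101:
  pos 0: 1110 XOR 1101 = 0011
  pos 2: 1101 XOR 1101 = 0000
  pos 7: 1011 XOR 1101 = 0110
  pos 8: 1100 XOR 1101 = 0001
  pos 11: 1110 XOR 1101 = 0011
Remainder = 011 (nonzero — an error is detected).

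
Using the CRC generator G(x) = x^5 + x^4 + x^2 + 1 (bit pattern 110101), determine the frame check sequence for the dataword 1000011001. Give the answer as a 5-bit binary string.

00000

Append 5 zeros: 100001100100000. Divide by 110101 (XOR where the leading bit is 1):
  pos 0: 100001 XOR 110101 = 010100
  pos 1: 101001 XOR 110101 = 011100
  pos 2: 111000 XOR 110101 = 001101
  pos 4: 110101 XOR 110101 = 000000
Remainder (last 5 bits) = 00000. This is the CRC / FCS.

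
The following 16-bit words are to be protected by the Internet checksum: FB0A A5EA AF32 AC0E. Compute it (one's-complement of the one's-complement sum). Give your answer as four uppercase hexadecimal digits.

03C9

One's-complement addition (fold any carry out of bit 15 back into bit 0):
  0xFB0A + 0xA5EA = 0x1A0F4 → wrap carry → 0xA0F5
  0xA0F5 + 0xAF32 = 0x15027 → wrap carry → 0x5028
  0x5028 + 0xAC0E = 0x0FC36
One's-complement sum = 0xFC36.
Checksum = ~0xFC36 & 0xFFFF = 0x03C9.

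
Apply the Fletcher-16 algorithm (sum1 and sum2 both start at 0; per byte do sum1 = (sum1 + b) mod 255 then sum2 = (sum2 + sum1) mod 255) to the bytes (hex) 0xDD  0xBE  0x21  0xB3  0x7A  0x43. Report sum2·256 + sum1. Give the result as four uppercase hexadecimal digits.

Running sums (mod 255):
  after byte 0 (0xDD): sum1=221, sum2=221
  after byte 1 (0xBE): sum1=156, sum2=122
  after byte 2 (0x21): sum1=189, sum2=56
  after byte 3 (0xB3): sum1=113, sum2=169
  after byte 4 (0x7A): sum1=235, sum2=149
  after byte 5 (0x43): sum1=47, sum2=196
Checksum = sum2·256 + sum1 = 196·256 + 47 = 50223 = 0xC42F.

C42F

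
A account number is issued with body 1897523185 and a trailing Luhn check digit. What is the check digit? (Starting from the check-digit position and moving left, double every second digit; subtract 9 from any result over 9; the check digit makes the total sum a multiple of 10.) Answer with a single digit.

Partial digits right→left: 5 8 1 3 2 5 7 9 8 1
Double every second digit counting from the check-digit position (so the 1st, 3rd, 5th, ... of the partial from the right).
  doubled (with −9 where >9): 1 2 4 5 7 → sum 19
  kept as-is: 8 3 5 9 1 → sum 26
Total = 19 + 26 = 45.
Check digit = (10 − (45 mod 10)) mod 10 = 5.

5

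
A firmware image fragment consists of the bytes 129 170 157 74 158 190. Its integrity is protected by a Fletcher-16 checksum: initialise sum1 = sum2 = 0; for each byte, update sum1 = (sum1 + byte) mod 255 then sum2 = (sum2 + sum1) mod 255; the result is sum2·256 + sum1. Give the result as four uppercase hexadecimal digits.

AF71

Running sums (mod 255):
  after byte 0 (129): sum1=129, sum2=129
  after byte 1 (170): sum1=44, sum2=173
  after byte 2 (157): sum1=201, sum2=119
  after byte 3 (74): sum1=20, sum2=139
  after byte 4 (158): sum1=178, sum2=62
  after byte 5 (190): sum1=113, sum2=175
Checksum = sum2·256 + sum1 = 175·256 + 113 = 44913 = 0xAF71.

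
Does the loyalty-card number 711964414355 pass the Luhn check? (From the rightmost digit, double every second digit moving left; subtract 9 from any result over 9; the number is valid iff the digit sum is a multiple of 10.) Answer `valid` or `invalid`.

From the right, keep odd positions and double even positions (subtract 9 from any doubled value over 9):
  doubled (positions 2,4,...): 1 8 8 3 2 5 → sum 27
  kept (positions 1,3,...): 5 3 1 4 9 1 → sum 23
Total = 50.
50 mod 10 = 0, so the number is valid.

valid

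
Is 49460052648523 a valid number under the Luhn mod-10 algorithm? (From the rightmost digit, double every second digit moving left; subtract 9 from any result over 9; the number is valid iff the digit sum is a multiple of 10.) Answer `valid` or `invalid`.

valid

From the right, keep odd positions and double even positions (subtract 9 from any doubled value over 9):
  doubled (positions 2,4,...): 4 7 3 1 0 8 8 → sum 31
  kept (positions 1,3,...): 3 5 4 2 0 6 9 → sum 29
Total = 60.
60 mod 10 = 0, so the number is valid.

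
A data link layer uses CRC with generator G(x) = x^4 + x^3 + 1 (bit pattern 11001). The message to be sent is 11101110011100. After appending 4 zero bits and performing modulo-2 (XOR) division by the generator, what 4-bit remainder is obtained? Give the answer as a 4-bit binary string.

1001

Append 4 zeros: 111011100111000000. Divide by 11001 (XOR where the leading bit is 1):
  pos 0: 11101 XOR 11001 = 00100
  pos 2: 10011 XOR 11001 = 01010
  pos 3: 10100 XOR 11001 = 01101
  pos 4: 11010 XOR 11001 = 00011
  pos 7: 11111 XOR 11001 = 00110
  pos 9: 11000 XOR 11001 = 00001
  pos 13: 10000 XOR 11001 = 01001
Remainder (last 4 bits) = 1001. This is the CRC / FCS.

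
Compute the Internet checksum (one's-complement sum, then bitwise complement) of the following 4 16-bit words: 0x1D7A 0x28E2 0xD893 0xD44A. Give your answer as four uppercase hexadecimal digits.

One's-complement addition (fold any carry out of bit 15 back into bit 0):
  0x1D7A + 0x28E2 = 0x0465C
  0x465C + 0xD893 = 0x11EEF → wrap carry → 0x1EF0
  0x1EF0 + 0xD44A = 0x0F33A
One's-complement sum = 0xF33A.
Checksum = ~0xF33A & 0xFFFF = 0x0CC5.

0CC5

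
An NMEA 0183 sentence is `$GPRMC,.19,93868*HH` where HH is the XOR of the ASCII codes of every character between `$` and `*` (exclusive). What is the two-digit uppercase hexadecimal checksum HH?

XOR the ASCII codes of the payload characters:
  'G' = 0x47 → acc = 0x47
  'P' = 0x50 → acc = 0x17
  'R' = 0x52 → acc = 0x45
  'M' = 0x4D → acc = 0x08
  'C' = 0x43 → acc = 0x4B
  ',' = 0x2C → acc = 0x67
  '.' = 0x2E → acc = 0x49
  '1' = 0x31 → acc = 0x78
  '9' = 0x39 → acc = 0x41
  ',' = 0x2C → acc = 0x6D
  '9' = 0x39 → acc = 0x54
  '3' = 0x33 → acc = 0x67
  '8' = 0x38 → acc = 0x5F
  '6' = 0x36 → acc = 0x69
  '8' = 0x38 → acc = 0x51
Checksum = 0x51.

51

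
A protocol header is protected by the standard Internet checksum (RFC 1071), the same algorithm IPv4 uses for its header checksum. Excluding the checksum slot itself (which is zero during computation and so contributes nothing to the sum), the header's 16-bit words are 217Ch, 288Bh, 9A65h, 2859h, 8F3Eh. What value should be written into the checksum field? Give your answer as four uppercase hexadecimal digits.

63FB

One's-complement addition (fold any carry out of bit 15 back into bit 0):
  0x217C + 0x288B = 0x04A07
  0x4A07 + 0x9A65 = 0x0E46C
  0xE46C + 0x2859 = 0x10CC5 → wrap carry → 0x0CC6
  0x0CC6 + 0x8F3E = 0x09C04
One's-complement sum = 0x9C04.
Checksum = ~0x9C04 & 0xFFFF = 0x63FB.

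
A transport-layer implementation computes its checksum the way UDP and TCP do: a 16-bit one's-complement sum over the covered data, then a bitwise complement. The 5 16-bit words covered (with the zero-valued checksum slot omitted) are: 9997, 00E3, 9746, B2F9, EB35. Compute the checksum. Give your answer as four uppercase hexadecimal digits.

One's-complement addition (fold any carry out of bit 15 back into bit 0):
  0x9997 + 0x00E3 = 0x09A7A
  0x9A7A + 0x9746 = 0x131C0 → wrap carry → 0x31C1
  0x31C1 + 0xB2F9 = 0x0E4BA
  0xE4BA + 0xEB35 = 0x1CFEF → wrap carry → 0xCFF0
One's-complement sum = 0xCFF0.
Checksum = ~0xCFF0 & 0xFFFF = 0x300F.

300F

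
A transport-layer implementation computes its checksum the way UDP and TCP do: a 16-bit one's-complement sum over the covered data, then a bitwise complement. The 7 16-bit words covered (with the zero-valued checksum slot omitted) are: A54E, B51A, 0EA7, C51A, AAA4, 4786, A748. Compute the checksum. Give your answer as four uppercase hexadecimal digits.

3861

One's-complement addition (fold any carry out of bit 15 back into bit 0):
  0xA54E + 0xB51A = 0x15A68 → wrap carry → 0x5A69
  0x5A69 + 0x0EA7 = 0x06910
  0x6910 + 0xC51A = 0x12E2A → wrap carry → 0x2E2B
  0x2E2B + 0xAAA4 = 0x0D8CF
  0xD8CF + 0x4786 = 0x12055 → wrap carry → 0x2056
  0x2056 + 0xA748 = 0x0C79E
One's-complement sum = 0xC79E.
Checksum = ~0xC79E & 0xFFFF = 0x3861.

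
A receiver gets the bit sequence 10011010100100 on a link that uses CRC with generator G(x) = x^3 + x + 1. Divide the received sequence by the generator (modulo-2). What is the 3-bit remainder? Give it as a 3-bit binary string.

000

Modulo-2 division of 10011010100100 by 1011:
  pos 0: 1001 XOR 1011 = 0010
  pos 2: 1010 XOR 1011 = 0001
  pos 5: 1101 XOR 1011 = 0110
  pos 6: 1100 XOR 1011 = 0111
  pos 7: 1110 XOR 1011 = 0101
  pos 8: 1011 XOR 1011 = 0000
Remainder = 000 (zero — the frame passes the CRC check).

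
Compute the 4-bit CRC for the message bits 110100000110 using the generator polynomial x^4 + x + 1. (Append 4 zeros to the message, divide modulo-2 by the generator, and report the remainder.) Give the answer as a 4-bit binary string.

Append 4 zeros: 1101000001100000. Divide by 10011 (XOR where the leading bit is 1):
  pos 0: 11010 XOR 10011 = 01001
  pos 1: 10010 XOR 10011 = 00001
  pos 5: 10001 XOR 10011 = 00010
  pos 8: 10100 XOR 10011 = 00111
  pos 10: 11100 XOR 10011 = 01111
  pos 11: 11110 XOR 10011 = 01101
Remainder (last 4 bits) = 1101. This is the CRC / FCS.

1101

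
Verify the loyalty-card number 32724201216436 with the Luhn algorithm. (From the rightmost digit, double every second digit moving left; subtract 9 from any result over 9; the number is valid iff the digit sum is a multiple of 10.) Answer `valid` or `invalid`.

valid

From the right, keep odd positions and double even positions (subtract 9 from any doubled value over 9):
  doubled (positions 2,4,...): 6 3 4 0 8 5 6 → sum 32
  kept (positions 1,3,...): 6 4 1 1 2 2 2 → sum 18
Total = 50.
50 mod 10 = 0, so the number is valid.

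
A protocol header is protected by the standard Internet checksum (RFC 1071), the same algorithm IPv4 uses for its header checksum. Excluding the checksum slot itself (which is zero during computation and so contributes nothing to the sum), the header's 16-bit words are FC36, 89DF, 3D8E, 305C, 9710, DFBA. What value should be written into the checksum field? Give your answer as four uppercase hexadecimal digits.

9533

One's-complement addition (fold any carry out of bit 15 back into bit 0):
  0xFC36 + 0x89DF = 0x18615 → wrap carry → 0x8616
  0x8616 + 0x3D8E = 0x0C3A4
  0xC3A4 + 0x305C = 0x0F400
  0xF400 + 0x9710 = 0x18B10 → wrap carry → 0x8B11
  0x8B11 + 0xDFBA = 0x16ACB → wrap carry → 0x6ACC
One's-complement sum = 0x6ACC.
Checksum = ~0x6ACC & 0xFFFF = 0x9533.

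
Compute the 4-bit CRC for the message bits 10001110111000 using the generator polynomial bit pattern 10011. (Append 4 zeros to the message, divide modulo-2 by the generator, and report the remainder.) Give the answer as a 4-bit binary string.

1100

Append 4 zeros: 100011101110000000. Divide by 10011 (XOR where the leading bit is 1):
  pos 0: 10001 XOR 10011 = 00010
  pos 3: 10110 XOR 10011 = 00101
  pos 5: 10111 XOR 10011 = 00100
  pos 7: 10010 XOR 10011 = 00001
  pos 11: 10000 XOR 10011 = 00011
Remainder (last 4 bits) = 1100. This is the CRC / FCS.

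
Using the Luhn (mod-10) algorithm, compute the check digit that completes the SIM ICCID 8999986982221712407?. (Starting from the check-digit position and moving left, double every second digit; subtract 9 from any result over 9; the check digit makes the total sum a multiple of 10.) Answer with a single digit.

6

Partial digits right→left: 7 0 4 2 1 7 1 2 2 2 8 9 6 8 9 9 9 9 8
Double every second digit counting from the check-digit position (so the 1st, 3rd, 5th, ... of the partial from the right).
  doubled (with −9 where >9): 5 8 2 2 4 7 3 9 9 7 → sum 56
  kept as-is: 0 2 7 2 2 9 8 9 9 → sum 48
Total = 56 + 48 = 104.
Check digit = (10 − (104 mod 10)) mod 10 = 6.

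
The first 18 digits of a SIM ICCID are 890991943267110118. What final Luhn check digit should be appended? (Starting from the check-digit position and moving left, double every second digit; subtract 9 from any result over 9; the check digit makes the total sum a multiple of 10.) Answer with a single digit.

5

Partial digits right→left: 8 1 1 0 1 1 7 6 2 3 4 9 1 9 9 0 9 8
Double every second digit counting from the check-digit position (so the 1st, 3rd, 5th, ... of the partial from the right).
  doubled (with −9 where >9): 7 2 2 5 4 8 2 9 9 → sum 48
  kept as-is: 1 0 1 6 3 9 9 0 8 → sum 37
Total = 48 + 37 = 85.
Check digit = (10 − (85 mod 10)) mod 10 = 5.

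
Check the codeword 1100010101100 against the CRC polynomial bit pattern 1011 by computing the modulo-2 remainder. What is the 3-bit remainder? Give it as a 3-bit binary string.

000

Modulo-2 division of 1100010101100 by 1011:
  pos 0: 1100 XOR 1011 = 0111
  pos 1: 1110 XOR 1011 = 0101
  pos 2: 1011 XOR 1011 = 0000
  pos 7: 1011 XOR 1011 = 0000
Remainder = 000 (zero — the frame passes the CRC check).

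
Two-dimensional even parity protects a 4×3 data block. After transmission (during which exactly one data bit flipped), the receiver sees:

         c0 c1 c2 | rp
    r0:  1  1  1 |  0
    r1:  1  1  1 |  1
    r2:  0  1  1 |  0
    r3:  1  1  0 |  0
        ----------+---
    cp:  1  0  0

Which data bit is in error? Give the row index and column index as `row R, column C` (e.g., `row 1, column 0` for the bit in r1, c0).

Recompute each row's even parity and compare to rp:
  r0: data parity 1, sent rp 0 → mismatch
  r1: data parity 1, sent rp 1 → ok
  r2: data parity 0, sent rp 0 → ok
  r3: data parity 0, sent rp 0 → ok
Recompute each column's even parity and compare to cp:
  c0: data parity 1, sent cp 1 → ok
  c1: data parity 0, sent cp 0 → ok
  c2: data parity 1, sent cp 0 → mismatch
Exactly one row (r0) and one column (c2) fail → the flipped bit is at their intersection.

row 0, column 2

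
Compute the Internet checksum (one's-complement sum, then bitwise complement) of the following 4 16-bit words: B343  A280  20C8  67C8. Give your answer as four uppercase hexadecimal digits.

One's-complement addition (fold any carry out of bit 15 back into bit 0):
  0xB343 + 0xA280 = 0x155C3 → wrap carry → 0x55C4
  0x55C4 + 0x20C8 = 0x0768C
  0x768C + 0x67C8 = 0x0DE54
One's-complement sum = 0xDE54.
Checksum = ~0xDE54 & 0xFFFF = 0x21AB.

21AB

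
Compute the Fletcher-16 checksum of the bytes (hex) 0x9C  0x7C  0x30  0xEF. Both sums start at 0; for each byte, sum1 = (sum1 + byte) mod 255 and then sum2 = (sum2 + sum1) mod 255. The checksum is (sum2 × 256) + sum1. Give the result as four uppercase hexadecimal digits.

3839

Running sums (mod 255):
  after byte 0 (0x9C): sum1=156, sum2=156
  after byte 1 (0x7C): sum1=25, sum2=181
  after byte 2 (0x30): sum1=73, sum2=254
  after byte 3 (0xEF): sum1=57, sum2=56
Checksum = sum2·256 + sum1 = 56·256 + 57 = 14393 = 0x3839.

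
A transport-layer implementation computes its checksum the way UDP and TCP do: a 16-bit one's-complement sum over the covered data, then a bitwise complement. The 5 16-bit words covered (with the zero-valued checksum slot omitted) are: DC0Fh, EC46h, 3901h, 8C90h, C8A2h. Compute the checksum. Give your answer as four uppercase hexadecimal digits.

A974

One's-complement addition (fold any carry out of bit 15 back into bit 0):
  0xDC0F + 0xEC46 = 0x1C855 → wrap carry → 0xC856
  0xC856 + 0x3901 = 0x10157 → wrap carry → 0x0158
  0x0158 + 0x8C90 = 0x08DE8
  0x8DE8 + 0xC8A2 = 0x1568A → wrap carry → 0x568B
One's-complement sum = 0x568B.
Checksum = ~0x568B & 0xFFFF = 0xA974.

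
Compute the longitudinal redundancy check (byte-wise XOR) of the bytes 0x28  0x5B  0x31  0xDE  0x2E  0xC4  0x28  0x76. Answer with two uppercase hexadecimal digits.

28

XOR the bytes together:
  start with 0x28
  0x28 ⊕ 0x5B = 0x73
  0x73 ⊕ 0x31 = 0x42
  0x42 ⊕ 0xDE = 0x9C
  0x9C ⊕ 0x2E = 0xB2
  0xB2 ⊕ 0xC4 = 0x76
  0x76 ⊕ 0x28 = 0x5E
  0x5E ⊕ 0x76 = 0x28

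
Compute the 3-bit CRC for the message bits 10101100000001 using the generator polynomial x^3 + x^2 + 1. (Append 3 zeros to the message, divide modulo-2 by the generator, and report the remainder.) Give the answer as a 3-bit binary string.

100

Append 3 zeros: 10101100000001000. Divide by 1101 (XOR where the leading bit is 1):
  pos 0: 1010 XOR 1101 = 0111
  pos 1: 1111 XOR 1101 = 0010
  pos 3: 1010 XOR 1101 = 0111
  pos 4: 1110 XOR 1101 = 0011
  pos 6: 1100 XOR 1101 = 0001
  pos 9: 1000 XOR 1101 = 0101
  pos 10: 1011 XOR 1101 = 0110
  pos 11: 1100 XOR 1101 = 0001
Remainder (last 3 bits) = 100. This is the CRC / FCS.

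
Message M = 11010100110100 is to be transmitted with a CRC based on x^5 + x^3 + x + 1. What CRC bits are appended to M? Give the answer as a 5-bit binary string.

Append 5 zeros: 1101010011010000000. Divide by 101011 (XOR where the leading bit is 1):
  pos 0: 110101 XOR 101011 = 011110
  pos 1: 111100 XOR 101011 = 010111
  pos 2: 101110 XOR 101011 = 000101
  pos 5: 101110 XOR 101011 = 000101
  pos 8: 101100 XOR 101011 = 000111
  pos 11: 111000 XOR 101011 = 010011
  pos 12: 100110 XOR 101011 = 001101
Remainder (last 5 bits) = 11010. This is the CRC / FCS.

11010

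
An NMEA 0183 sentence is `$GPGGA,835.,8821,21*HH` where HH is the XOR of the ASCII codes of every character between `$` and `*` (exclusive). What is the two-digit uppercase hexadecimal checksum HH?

6A

XOR the ASCII codes of the payload characters:
  'G' = 0x47 → acc = 0x47
  'P' = 0x50 → acc = 0x17
  'G' = 0x47 → acc = 0x50
  'G' = 0x47 → acc = 0x17
  'A' = 0x41 → acc = 0x56
  ',' = 0x2C → acc = 0x7A
  '8' = 0x38 → acc = 0x42
  '3' = 0x33 → acc = 0x71
  '5' = 0x35 → acc = 0x44
  '.' = 0x2E → acc = 0x6A
  ',' = 0x2C → acc = 0x46
  '8' = 0x38 → acc = 0x7E
  '8' = 0x38 → acc = 0x46
  '2' = 0x32 → acc = 0x74
  '1' = 0x31 → acc = 0x45
  ',' = 0x2C → acc = 0x69
  '2' = 0x32 → acc = 0x5B
  '1' = 0x31 → acc = 0x6A
Checksum = 0x6A.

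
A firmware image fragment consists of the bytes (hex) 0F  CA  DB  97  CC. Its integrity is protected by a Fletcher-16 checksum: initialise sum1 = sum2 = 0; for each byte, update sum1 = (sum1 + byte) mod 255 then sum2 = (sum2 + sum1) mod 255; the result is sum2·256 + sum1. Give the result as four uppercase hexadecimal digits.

061A

Running sums (mod 255):
  after byte 0 (0F): sum1=15, sum2=15
  after byte 1 (CA): sum1=217, sum2=232
  after byte 2 (DB): sum1=181, sum2=158
  after byte 3 (97): sum1=77, sum2=235
  after byte 4 (CC): sum1=26, sum2=6
Checksum = sum2·256 + sum1 = 6·256 + 26 = 1562 = 0x061A.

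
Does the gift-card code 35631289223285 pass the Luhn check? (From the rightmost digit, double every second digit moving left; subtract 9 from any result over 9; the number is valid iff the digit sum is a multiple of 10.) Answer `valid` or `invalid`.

invalid

From the right, keep odd positions and double even positions (subtract 9 from any doubled value over 9):
  doubled (positions 2,4,...): 7 6 4 7 2 3 6 → sum 35
  kept (positions 1,3,...): 5 2 2 9 2 3 5 → sum 28
Total = 63.
63 mod 10 = 3, so the number is invalid.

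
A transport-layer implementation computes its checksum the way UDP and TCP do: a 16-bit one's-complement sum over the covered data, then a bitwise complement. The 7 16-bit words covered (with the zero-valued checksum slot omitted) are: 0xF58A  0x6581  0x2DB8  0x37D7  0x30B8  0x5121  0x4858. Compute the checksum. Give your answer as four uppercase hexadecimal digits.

One's-complement addition (fold any carry out of bit 15 back into bit 0):
  0xF58A + 0x6581 = 0x15B0B → wrap carry → 0x5B0C
  0x5B0C + 0x2DB8 = 0x088C4
  0x88C4 + 0x37D7 = 0x0C09B
  0xC09B + 0x30B8 = 0x0F153
  0xF153 + 0x5121 = 0x14274 → wrap carry → 0x4275
  0x4275 + 0x4858 = 0x08ACD
One's-complement sum = 0x8ACD.
Checksum = ~0x8ACD & 0xFFFF = 0x7532.

7532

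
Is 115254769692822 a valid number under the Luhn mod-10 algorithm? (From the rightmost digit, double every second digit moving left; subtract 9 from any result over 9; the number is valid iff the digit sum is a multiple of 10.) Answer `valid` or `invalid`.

invalid

From the right, keep odd positions and double even positions (subtract 9 from any doubled value over 9):
  doubled (positions 2,4,...): 4 4 3 3 8 4 2 → sum 28
  kept (positions 1,3,...): 2 8 9 9 7 5 5 1 → sum 46
Total = 74.
74 mod 10 = 4, so the number is invalid.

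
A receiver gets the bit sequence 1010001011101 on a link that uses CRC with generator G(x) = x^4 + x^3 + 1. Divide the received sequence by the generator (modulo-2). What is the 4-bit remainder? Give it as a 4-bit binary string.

Modulo-2 division of 1010001011101 by 11001:
  pos 0: 10100 XOR 11001 = 01101
  pos 1: 11010 XOR 11001 = 00011
  pos 4: 11101 XOR 11001 = 00100
  pos 6: 10011 XOR 11001 = 01010
  pos 7: 10100 XOR 11001 = 01101
  pos 8: 11011 XOR 11001 = 00010
Remainder = 0010 (nonzero — an error is detected).

0010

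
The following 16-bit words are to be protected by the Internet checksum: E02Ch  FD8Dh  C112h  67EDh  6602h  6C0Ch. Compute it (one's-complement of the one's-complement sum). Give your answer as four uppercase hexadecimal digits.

One's-complement addition (fold any carry out of bit 15 back into bit 0):
  0xE02C + 0xFD8D = 0x1DDB9 → wrap carry → 0xDDBA
  0xDDBA + 0xC112 = 0x19ECC → wrap carry → 0x9ECD
  0x9ECD + 0x67ED = 0x106BA → wrap carry → 0x06BB
  0x06BB + 0x6602 = 0x06CBD
  0x6CBD + 0x6C0C = 0x0D8C9
One's-complement sum = 0xD8C9.
Checksum = ~0xD8C9 & 0xFFFF = 0x2736.

2736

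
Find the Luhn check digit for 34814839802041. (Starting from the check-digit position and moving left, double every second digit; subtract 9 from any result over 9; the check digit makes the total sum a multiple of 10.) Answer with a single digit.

Partial digits right→left: 1 4 0 2 0 8 9 3 8 4 1 8 4 3
Double every second digit counting from the check-digit position (so the 1st, 3rd, 5th, ... of the partial from the right).
  doubled (with −9 where >9): 2 0 0 9 7 2 8 → sum 28
  kept as-is: 4 2 8 3 4 8 3 → sum 32
Total = 28 + 32 = 60.
Check digit = (10 − (60 mod 10)) mod 10 = 0.

0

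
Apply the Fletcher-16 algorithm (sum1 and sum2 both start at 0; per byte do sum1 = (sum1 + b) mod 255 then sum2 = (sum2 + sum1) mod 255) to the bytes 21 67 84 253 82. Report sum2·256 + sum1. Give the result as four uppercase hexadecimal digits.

C1FC

Running sums (mod 255):
  after byte 0 (21): sum1=21, sum2=21
  after byte 1 (67): sum1=88, sum2=109
  after byte 2 (84): sum1=172, sum2=26
  after byte 3 (253): sum1=170, sum2=196
  after byte 4 (82): sum1=252, sum2=193
Checksum = sum2·256 + sum1 = 193·256 + 252 = 49660 = 0xC1FC.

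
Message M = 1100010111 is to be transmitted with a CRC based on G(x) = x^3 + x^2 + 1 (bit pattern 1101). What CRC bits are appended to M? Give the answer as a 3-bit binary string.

100

Append 3 zeros: 1100010111000. Divide by 1101 (XOR where the leading bit is 1):
  pos 0: 1100 XOR 1101 = 0001
  pos 3: 1010 XOR 1101 = 0111
  pos 4: 1111 XOR 1101 = 0010
  pos 6: 1011 XOR 1101 = 0110
  pos 7: 1100 XOR 1101 = 0001
Remainder (last 3 bits) = 100. This is the CRC / FCS.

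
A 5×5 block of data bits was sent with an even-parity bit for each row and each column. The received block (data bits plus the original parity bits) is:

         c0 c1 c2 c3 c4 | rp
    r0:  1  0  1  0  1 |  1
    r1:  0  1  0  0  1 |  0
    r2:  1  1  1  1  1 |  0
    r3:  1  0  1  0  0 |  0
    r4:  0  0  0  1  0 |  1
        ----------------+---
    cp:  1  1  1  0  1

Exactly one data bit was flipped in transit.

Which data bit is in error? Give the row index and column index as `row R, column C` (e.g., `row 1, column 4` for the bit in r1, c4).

Recompute each row's even parity and compare to rp:
  r0: data parity 1, sent rp 1 → ok
  r1: data parity 0, sent rp 0 → ok
  r2: data parity 1, sent rp 0 → mismatch
  r3: data parity 0, sent rp 0 → ok
  r4: data parity 1, sent rp 1 → ok
Recompute each column's even parity and compare to cp:
  c0: data parity 1, sent cp 1 → ok
  c1: data parity 0, sent cp 1 → mismatch
  c2: data parity 1, sent cp 1 → ok
  c3: data parity 0, sent cp 0 → ok
  c4: data parity 1, sent cp 1 → ok
Exactly one row (r2) and one column (c1) fail → the flipped bit is at their intersection.

row 2, column 1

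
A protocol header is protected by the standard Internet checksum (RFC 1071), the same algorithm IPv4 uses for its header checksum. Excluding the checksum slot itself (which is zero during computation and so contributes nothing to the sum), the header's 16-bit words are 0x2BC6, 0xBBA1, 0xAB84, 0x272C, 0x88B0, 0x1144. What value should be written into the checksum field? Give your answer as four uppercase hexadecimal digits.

One's-complement addition (fold any carry out of bit 15 back into bit 0):
  0x2BC6 + 0xBBA1 = 0x0E767
  0xE767 + 0xAB84 = 0x192EB → wrap carry → 0x92EC
  0x92EC + 0x272C = 0x0BA18
  0xBA18 + 0x88B0 = 0x142C8 → wrap carry → 0x42C9
  0x42C9 + 0x1144 = 0x0540D
One's-complement sum = 0x540D.
Checksum = ~0x540D & 0xFFFF = 0xABF2.

ABF2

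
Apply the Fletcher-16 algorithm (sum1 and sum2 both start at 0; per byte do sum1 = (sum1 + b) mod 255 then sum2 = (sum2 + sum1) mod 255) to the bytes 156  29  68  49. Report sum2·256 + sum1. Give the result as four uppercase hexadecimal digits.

832F

Running sums (mod 255):
  after byte 0 (156): sum1=156, sum2=156
  after byte 1 (29): sum1=185, sum2=86
  after byte 2 (68): sum1=253, sum2=84
  after byte 3 (49): sum1=47, sum2=131
Checksum = sum2·256 + sum1 = 131·256 + 47 = 33583 = 0x832F.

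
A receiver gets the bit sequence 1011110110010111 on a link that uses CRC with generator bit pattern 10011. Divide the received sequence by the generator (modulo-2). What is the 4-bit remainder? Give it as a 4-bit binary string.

0000

Modulo-2 division of 1011110110010111 by 10011:
  pos 0: 10111 XOR 10011 = 00100
  pos 2: 10010 XOR 10011 = 00001
  pos 6: 11100 XOR 10011 = 01111
  pos 7: 11111 XOR 10011 = 01100
  pos 8: 11000 XOR 10011 = 01011
  pos 9: 10111 XOR 10011 = 00100
  pos 11: 10011 XOR 10011 = 00000
Remainder = 0000 (zero — the frame passes the CRC check).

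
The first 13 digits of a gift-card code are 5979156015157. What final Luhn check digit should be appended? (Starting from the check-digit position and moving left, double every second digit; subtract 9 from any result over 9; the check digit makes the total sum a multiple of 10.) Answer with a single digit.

7

Partial digits right→left: 7 5 1 5 1 0 6 5 1 9 7 9 5
Double every second digit counting from the check-digit position (so the 1st, 3rd, 5th, ... of the partial from the right).
  doubled (with −9 where >9): 5 2 2 3 2 5 1 → sum 20
  kept as-is: 5 5 0 5 9 9 → sum 33
Total = 20 + 33 = 53.
Check digit = (10 − (53 mod 10)) mod 10 = 7.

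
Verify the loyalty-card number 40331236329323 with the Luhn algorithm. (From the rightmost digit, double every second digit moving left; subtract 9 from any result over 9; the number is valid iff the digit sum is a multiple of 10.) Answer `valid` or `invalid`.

valid

From the right, keep odd positions and double even positions (subtract 9 from any doubled value over 9):
  doubled (positions 2,4,...): 4 9 6 6 2 6 8 → sum 41
  kept (positions 1,3,...): 3 3 2 6 2 3 0 → sum 19
Total = 60.
60 mod 10 = 0, so the number is valid.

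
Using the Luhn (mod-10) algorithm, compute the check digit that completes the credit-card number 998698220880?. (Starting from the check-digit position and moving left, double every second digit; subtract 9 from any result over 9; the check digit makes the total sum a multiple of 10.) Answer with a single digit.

Partial digits right→left: 0 8 8 0 2 2 8 9 6 8 9 9
Double every second digit counting from the check-digit position (so the 1st, 3rd, 5th, ... of the partial from the right).
  doubled (with −9 where >9): 0 7 4 7 3 9 → sum 30
  kept as-is: 8 0 2 9 8 9 → sum 36
Total = 30 + 36 = 66.
Check digit = (10 − (66 mod 10)) mod 10 = 4.

4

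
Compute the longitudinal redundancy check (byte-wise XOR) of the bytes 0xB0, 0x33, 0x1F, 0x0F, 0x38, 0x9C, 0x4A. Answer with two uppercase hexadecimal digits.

7D

XOR the bytes together:
  start with 0xB0
  0xB0 ⊕ 0x33 = 0x83
  0x83 ⊕ 0x1F = 0x9C
  0x9C ⊕ 0x0F = 0x93
  0x93 ⊕ 0x38 = 0xAB
  0xAB ⊕ 0x9C = 0x37
  0x37 ⊕ 0x4A = 0x7D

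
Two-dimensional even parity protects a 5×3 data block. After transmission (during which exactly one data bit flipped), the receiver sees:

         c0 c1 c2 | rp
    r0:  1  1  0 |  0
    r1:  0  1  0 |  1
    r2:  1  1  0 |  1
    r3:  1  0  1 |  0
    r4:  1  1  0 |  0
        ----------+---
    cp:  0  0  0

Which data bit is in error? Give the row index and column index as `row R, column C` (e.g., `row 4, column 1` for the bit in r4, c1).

Recompute each row's even parity and compare to rp:
  r0: data parity 0, sent rp 0 → ok
  r1: data parity 1, sent rp 1 → ok
  r2: data parity 0, sent rp 1 → mismatch
  r3: data parity 0, sent rp 0 → ok
  r4: data parity 0, sent rp 0 → ok
Recompute each column's even parity and compare to cp:
  c0: data parity 0, sent cp 0 → ok
  c1: data parity 0, sent cp 0 → ok
  c2: data parity 1, sent cp 0 → mismatch
Exactly one row (r2) and one column (c2) fail → the flipped bit is at their intersection.

row 2, column 2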